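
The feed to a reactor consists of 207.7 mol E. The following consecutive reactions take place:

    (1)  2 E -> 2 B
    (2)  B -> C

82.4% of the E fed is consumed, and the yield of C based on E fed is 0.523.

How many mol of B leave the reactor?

Conversion of E: E consumed = 2ξ₁ = 0.824 × 207.7 → ξ₁ = 85.57 mol.
Yield of C: 1ξ₂ / 207.7 = 0.523 → ξ₂ = 108.6 mol.
Outlet amounts (n = n₀ + Σ ν·ξ):
  E: 207.7 − 2(85.57) = 36.56
  B: 0 + 2(85.57) − 1(108.6) = 62.52
  C: 0 + 1(108.6) = 108.6

62.5 mol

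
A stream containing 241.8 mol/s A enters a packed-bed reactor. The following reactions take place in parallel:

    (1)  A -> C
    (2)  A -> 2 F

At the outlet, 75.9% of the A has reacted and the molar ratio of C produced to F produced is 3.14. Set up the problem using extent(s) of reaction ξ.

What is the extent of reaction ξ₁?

Conversion of A: A consumed = 0.759 × 241.8 = 183.5 mol/s = 1ξ₁ + 1ξ₂.
Selectivity: 1ξ₁ / (2ξ₂) = 3.14 → ξ₁ = 6.28 ξ₂.
Substitute: (1·6.28 + 1) ξ₂ = 183.5 → ξ₂ = 25.21 mol/s, ξ₁ = 158.3 mol/s.
Outlet amounts (n = n₀ + Σ ν·ξ):
  A: 241.8 − 1(158.3) − 1(25.21) = 58.27
  C: 0 + 1(158.3) = 158.3
  F: 0 + 2(25.21) = 50.42

ξ₁ = 158 mol/s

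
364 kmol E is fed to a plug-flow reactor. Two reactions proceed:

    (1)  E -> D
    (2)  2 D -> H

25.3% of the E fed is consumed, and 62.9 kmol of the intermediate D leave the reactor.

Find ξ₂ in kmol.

Conversion of E: E consumed = 1ξ₁ = 0.253 × 364 → ξ₁ = 92.09 kmol.
D balance: n_D = 0 + 1ξ₁ − 2ξ₂ = 62.9 → ξ₂ = (1·92.09 − 62.9)/2 = 14.6 kmol.
Outlet amounts (n = n₀ + Σ ν·ξ):
  E: 364 − 1(92.09) = 271.9
  D: 0 + 1(92.09) − 2(14.6) = 62.9
  H: 0 + 1(14.6) = 14.6

ξ₂ = 14.6 kmol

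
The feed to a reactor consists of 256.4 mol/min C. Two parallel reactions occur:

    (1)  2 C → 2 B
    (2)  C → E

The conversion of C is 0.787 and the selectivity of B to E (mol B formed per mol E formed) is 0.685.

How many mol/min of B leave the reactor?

Conversion of C: C consumed = 0.787 × 256.4 = 201.8 mol/min = 2ξ₁ + 1ξ₂.
Selectivity: 2ξ₁ / (1ξ₂) = 0.685 → ξ₁ = 0.3425 ξ₂.
Substitute: (2·0.3425 + 1) ξ₂ = 201.8 → ξ₂ = 119.8 mol/min, ξ₁ = 41.02 mol/min.
Outlet amounts (n = n₀ + Σ ν·ξ):
  C: 256.4 − 2(41.02) − 1(119.8) = 54.61
  B: 0 + 2(41.02) = 82.03
  E: 0 + 1(119.8) = 119.8

82 mol/min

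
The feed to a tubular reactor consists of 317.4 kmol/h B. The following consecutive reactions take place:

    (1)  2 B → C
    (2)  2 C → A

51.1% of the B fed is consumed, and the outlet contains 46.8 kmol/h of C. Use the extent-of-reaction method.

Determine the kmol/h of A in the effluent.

Conversion of B: B consumed = 2ξ₁ = 0.511 × 317.4 → ξ₁ = 81.1 kmol/h.
C balance: n_C = 0 + 1ξ₁ − 2ξ₂ = 46.8 → ξ₂ = (1·81.1 − 46.8)/2 = 17.15 kmol/h.
Outlet amounts (n = n₀ + Σ ν·ξ):
  B: 317.4 − 2(81.1) = 155.2
  C: 0 + 1(81.1) − 2(17.15) = 46.8
  A: 0 + 1(17.15) = 17.15

17.1 kmol/h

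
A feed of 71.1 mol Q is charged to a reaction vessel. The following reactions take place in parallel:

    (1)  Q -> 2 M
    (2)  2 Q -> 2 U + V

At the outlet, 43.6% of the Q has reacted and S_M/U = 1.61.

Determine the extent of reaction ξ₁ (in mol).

ξ₁ = 13.8 mol

Conversion of Q: Q consumed = 0.436 × 71.1 = 31 mol = 1ξ₁ + 2ξ₂.
Selectivity: 2ξ₁ / (2ξ₂) = 1.61 → ξ₁ = 1.61 ξ₂.
Substitute: (1·1.61 + 2) ξ₂ = 31 → ξ₂ = 8.587 mol, ξ₁ = 13.83 mol.
Outlet amounts (n = n₀ + Σ ν·ξ):
  Q: 71.1 − 1(13.83) − 2(8.587) = 40.1
  M: 0 + 2(13.83) = 27.65
  U: 0 + 2(8.587) = 17.17
  V: 0 + 1(8.587) = 8.587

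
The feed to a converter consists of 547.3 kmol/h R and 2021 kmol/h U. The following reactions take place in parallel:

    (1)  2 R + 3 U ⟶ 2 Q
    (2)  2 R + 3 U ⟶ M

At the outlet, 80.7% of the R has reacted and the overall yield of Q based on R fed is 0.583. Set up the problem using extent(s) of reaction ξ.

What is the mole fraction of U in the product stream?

0.737

Yield of Q: 2ξ₁ / 547.3 = 0.583 → ξ₁ = 159.5 kmol/h.
Conversion of R: 2ξ₁ + 2ξ₂ = 0.807 × 547.3 = 441.7 → ξ₂ = 61.3 kmol/h.
Outlet amounts (n = n₀ + Σ ν·ξ):
  R: 547.3 − 2(159.5) − 2(61.3) = 105.6
  U: 2021 − 3(159.5) − 3(61.3) = 1358
  Q: 0 + 2(159.5) = 319.1
  M: 0 + 1(61.3) = 61.3
Total out = 1844 kmol/h; y_U = 1358 / 1844 = 0.7365.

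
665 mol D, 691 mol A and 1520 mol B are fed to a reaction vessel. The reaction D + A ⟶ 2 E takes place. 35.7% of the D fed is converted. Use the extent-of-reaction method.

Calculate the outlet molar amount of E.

475 mol

D reacted = 0.357 × 665 = 237.4 mol; ν_D = −1, so ξ = 237.4/1 = 237.4 mol.
Outlet amounts (n = n₀ + ν ξ):
  D: 665 − 1(237.4) = 427.6
  A: 691 − 1(237.4) = 453.6
  E: 0 + 2(237.4) = 474.8
  B: 1520 (inert)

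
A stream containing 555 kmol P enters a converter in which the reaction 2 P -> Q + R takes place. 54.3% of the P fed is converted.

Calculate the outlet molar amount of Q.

P reacted = 0.543 × 555 = 301.4 kmol; ν_P = −2, so ξ = 301.4/2 = 150.7 kmol.
Outlet amounts (n = n₀ + ν ξ):
  P: 555 − 2(150.7) = 253.6
  Q: 0 + 1(150.7) = 150.7
  R: 0 + 1(150.7) = 150.7

151 kmol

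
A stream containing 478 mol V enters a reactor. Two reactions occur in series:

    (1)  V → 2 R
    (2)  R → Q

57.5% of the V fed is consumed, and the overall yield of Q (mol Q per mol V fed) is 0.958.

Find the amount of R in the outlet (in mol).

91.8 mol

Conversion of V: V consumed = 1ξ₁ = 0.575 × 478 → ξ₁ = 274.8 mol.
Yield of Q: 1ξ₂ / 478 = 0.958 → ξ₂ = 457.9 mol.
Outlet amounts (n = n₀ + Σ ν·ξ):
  V: 478 − 1(274.8) = 203.2
  R: 0 + 2(274.8) − 1(457.9) = 91.78
  Q: 0 + 1(457.9) = 457.9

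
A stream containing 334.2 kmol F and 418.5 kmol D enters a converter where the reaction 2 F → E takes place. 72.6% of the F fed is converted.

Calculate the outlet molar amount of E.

121 kmol

F reacted = 0.726 × 334.2 = 242.6 kmol; ν_F = −2, so ξ = 242.6/2 = 121.3 kmol.
Outlet amounts (n = n₀ + ν ξ):
  F: 334.2 − 2(121.3) = 91.57
  E: 0 + 1(121.3) = 121.3
  D: 418.5 (inert)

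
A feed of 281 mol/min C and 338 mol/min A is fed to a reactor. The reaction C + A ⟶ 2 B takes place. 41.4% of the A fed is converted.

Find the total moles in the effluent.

619 mol/min

A reacted = 0.414 × 338 = 139.9 mol/min; ν_A = −1, so ξ = 139.9/1 = 139.9 mol/min.
Outlet amounts (n = n₀ + ν ξ):
  C: 281 − 1(139.9) = 141.1
  A: 338 − 1(139.9) = 198.1
  B: 0 + 2(139.9) = 279.9
Total out = 141.1 + 198.1 + 279.9 = 619 mol/min.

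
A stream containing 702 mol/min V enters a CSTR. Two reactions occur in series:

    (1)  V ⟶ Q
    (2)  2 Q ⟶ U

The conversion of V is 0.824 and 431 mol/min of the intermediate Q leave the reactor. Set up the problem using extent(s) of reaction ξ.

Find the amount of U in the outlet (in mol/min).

73.7 mol/min

Conversion of V: V consumed = 1ξ₁ = 0.824 × 702 → ξ₁ = 578.4 mol/min.
Q balance: n_Q = 0 + 1ξ₁ − 2ξ₂ = 431 → ξ₂ = (1·578.4 − 431)/2 = 73.72 mol/min.
Outlet amounts (n = n₀ + Σ ν·ξ):
  V: 702 − 1(578.4) = 123.6
  Q: 0 + 1(578.4) − 2(73.72) = 431
  U: 0 + 1(73.72) = 73.72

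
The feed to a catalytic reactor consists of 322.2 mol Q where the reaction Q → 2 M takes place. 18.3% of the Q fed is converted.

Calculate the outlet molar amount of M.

118 mol

Q reacted = 0.183 × 322.2 = 58.96 mol; ν_Q = −1, so ξ = 58.96/1 = 58.96 mol.
Outlet amounts (n = n₀ + ν ξ):
  Q: 322.2 − 1(58.96) = 263.2
  M: 0 + 2(58.96) = 117.9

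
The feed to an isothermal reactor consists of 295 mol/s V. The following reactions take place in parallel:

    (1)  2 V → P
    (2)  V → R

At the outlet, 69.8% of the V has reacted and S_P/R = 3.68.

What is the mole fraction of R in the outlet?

0.121

Conversion of V: V consumed = 0.698 × 295 = 205.9 mol/s = 2ξ₁ + 1ξ₂.
Selectivity: 1ξ₁ / (1ξ₂) = 3.68 → ξ₁ = 3.68 ξ₂.
Substitute: (2·3.68 + 1) ξ₂ = 205.9 → ξ₂ = 24.63 mol/s, ξ₁ = 90.64 mol/s.
Outlet amounts (n = n₀ + Σ ν·ξ):
  V: 295 − 2(90.64) − 1(24.63) = 89.09
  P: 0 + 1(90.64) = 90.64
  R: 0 + 1(24.63) = 24.63
Total out = 204.4 mol/s; y_R = 24.63 / 204.4 = 0.1205.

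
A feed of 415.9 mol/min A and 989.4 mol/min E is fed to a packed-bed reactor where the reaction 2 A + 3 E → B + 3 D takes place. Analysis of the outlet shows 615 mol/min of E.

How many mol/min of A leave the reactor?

For E: n = n₀ − 3ξ → 615 = 989.4 − 3ξ, giving ξ = 124.8 mol/min.
Outlet amounts (n = n₀ + ν ξ):
  A: 415.9 − 2(124.8) = 166.3
  E: 989.4 − 3(124.8) = 615
  B: 0 + 1(124.8) = 124.8
  D: 0 + 3(124.8) = 374.4

166 mol/min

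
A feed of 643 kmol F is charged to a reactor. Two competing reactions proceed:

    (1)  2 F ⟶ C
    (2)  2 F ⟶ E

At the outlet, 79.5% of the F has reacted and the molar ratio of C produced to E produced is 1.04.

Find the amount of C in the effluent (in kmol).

130 kmol

Conversion of F: F consumed = 0.795 × 643 = 511.2 kmol = 2ξ₁ + 2ξ₂.
Selectivity: 1ξ₁ / (1ξ₂) = 1.04 → ξ₁ = 1.04 ξ₂.
Substitute: (2·1.04 + 2) ξ₂ = 511.2 → ξ₂ = 125.3 kmol, ξ₁ = 130.3 kmol.
Outlet amounts (n = n₀ + Σ ν·ξ):
  F: 643 − 2(130.3) − 2(125.3) = 131.8
  C: 0 + 1(130.3) = 130.3
  E: 0 + 1(125.3) = 125.3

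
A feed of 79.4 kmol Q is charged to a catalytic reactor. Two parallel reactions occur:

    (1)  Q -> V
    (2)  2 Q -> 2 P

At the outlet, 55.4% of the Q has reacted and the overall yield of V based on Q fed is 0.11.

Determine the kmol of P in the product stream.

35.3 kmol

Yield of V: 1ξ₁ / 79.4 = 0.11 → ξ₁ = 8.734 kmol.
Conversion of Q: 1ξ₁ + 2ξ₂ = 0.554 × 79.4 = 43.99 → ξ₂ = 17.63 kmol.
Outlet amounts (n = n₀ + Σ ν·ξ):
  Q: 79.4 − 1(8.734) − 2(17.63) = 35.41
  V: 0 + 1(8.734) = 8.734
  P: 0 + 2(17.63) = 35.25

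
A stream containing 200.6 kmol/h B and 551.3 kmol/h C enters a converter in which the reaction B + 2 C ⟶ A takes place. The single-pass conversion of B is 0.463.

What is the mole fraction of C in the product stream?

B reacted = 0.463 × 200.6 = 92.88 kmol/h; ν_B = −1, so ξ = 92.88/1 = 92.88 kmol/h.
Outlet amounts (n = n₀ + ν ξ):
  B: 200.6 − 1(92.88) = 107.7
  C: 551.3 − 2(92.88) = 365.5
  A: 0 + 1(92.88) = 92.88
Total out = 566.1 kmol/h; y_C = 365.5 / 566.1 = 0.6457.

0.646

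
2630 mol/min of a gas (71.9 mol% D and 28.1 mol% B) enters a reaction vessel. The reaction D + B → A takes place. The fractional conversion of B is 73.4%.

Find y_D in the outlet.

0.646

B reacted = 0.734 × 739 = 542.4 mol/min; ν_B = −1, so ξ = 542.4/1 = 542.4 mol/min.
Outlet amounts (n = n₀ + ν ξ):
  D: 1891 − 1(542.4) = 1349
  B: 739 − 1(542.4) = 196.6
  A: 0 + 1(542.4) = 542.4
Total out = 2088 mol/min; y_D = 1349 / 2088 = 0.646.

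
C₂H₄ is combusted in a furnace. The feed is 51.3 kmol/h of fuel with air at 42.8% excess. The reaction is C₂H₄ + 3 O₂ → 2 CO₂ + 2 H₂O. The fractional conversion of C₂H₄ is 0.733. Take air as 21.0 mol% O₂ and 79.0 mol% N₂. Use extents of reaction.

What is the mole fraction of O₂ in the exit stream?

Stoichiometric O₂ = 3 × 51.3 = 153.9 kmol/h; O₂ fed = 153.9 × 1.428 = 219.8 kmol/h.
N₂ fed = 219.8 × 79/21 = 826.8 kmol/h.
Fuel reacted = 0.733 × 51.3 → ξ = 37.6 kmol/h.
Outlet (n = n₀ + ν ξ):
  C₂H₄: 51.3 − 1(37.6) = 13.7
  O₂: 219.8 − 3(37.6) = 107
  N₂: 826.8 (inert)
  CO₂: 0 + 2(37.6) = 75.21
  H₂O: 0 + 2(37.6) = 75.21
Total out = 1098 kmol/h; y_O₂ = 107 / 1098 = 0.09743.

0.0974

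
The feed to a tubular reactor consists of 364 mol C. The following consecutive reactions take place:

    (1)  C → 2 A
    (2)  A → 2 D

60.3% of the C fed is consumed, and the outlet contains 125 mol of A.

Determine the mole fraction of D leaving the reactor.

Conversion of C: C consumed = 1ξ₁ = 0.603 × 364 → ξ₁ = 219.5 mol.
A balance: n_A = 0 + 2ξ₁ − 1ξ₂ = 125 → ξ₂ = (2·219.5 − 125)/1 = 314 mol.
Outlet amounts (n = n₀ + Σ ν·ξ):
  C: 364 − 1(219.5) = 144.5
  A: 0 + 2(219.5) − 1(314) = 125
  D: 0 + 2(314) = 628
Total out = 897.5 mol; y_D = 628 / 897.5 = 0.6997.

0.7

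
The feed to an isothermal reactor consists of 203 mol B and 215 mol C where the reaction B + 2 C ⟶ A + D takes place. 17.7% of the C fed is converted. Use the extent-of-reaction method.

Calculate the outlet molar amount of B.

184 mol

C reacted = 0.177 × 215 = 38.05 mol; ν_C = −2, so ξ = 38.05/2 = 19.03 mol.
Outlet amounts (n = n₀ + ν ξ):
  B: 203 − 1(19.03) = 184
  C: 215 − 2(19.03) = 176.9
  A: 0 + 1(19.03) = 19.03
  D: 0 + 1(19.03) = 19.03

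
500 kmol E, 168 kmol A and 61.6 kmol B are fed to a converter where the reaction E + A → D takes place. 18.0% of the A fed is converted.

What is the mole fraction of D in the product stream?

A reacted = 0.18 × 168 = 30.24 kmol; ν_A = −1, so ξ = 30.24/1 = 30.24 kmol.
Outlet amounts (n = n₀ + ν ξ):
  E: 500 − 1(30.24) = 469.8
  A: 168 − 1(30.24) = 137.8
  D: 0 + 1(30.24) = 30.24
  B: 61.6 (inert)
Total out = 699.4 kmol; y_D = 30.24 / 699.4 = 0.04324.

0.0432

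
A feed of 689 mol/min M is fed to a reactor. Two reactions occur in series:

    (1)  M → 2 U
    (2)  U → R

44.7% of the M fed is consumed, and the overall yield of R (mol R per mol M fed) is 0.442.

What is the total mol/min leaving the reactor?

997 mol/min

Conversion of M: M consumed = 1ξ₁ = 0.447 × 689 → ξ₁ = 308 mol/min.
Yield of R: 1ξ₂ / 689 = 0.442 → ξ₂ = 304.5 mol/min.
Outlet amounts (n = n₀ + Σ ν·ξ):
  M: 689 − 1(308) = 381
  U: 0 + 2(308) − 1(304.5) = 311.4
  R: 0 + 1(304.5) = 304.5
Total out = 381 + 311.4 + 304.5 = 997 mol/min.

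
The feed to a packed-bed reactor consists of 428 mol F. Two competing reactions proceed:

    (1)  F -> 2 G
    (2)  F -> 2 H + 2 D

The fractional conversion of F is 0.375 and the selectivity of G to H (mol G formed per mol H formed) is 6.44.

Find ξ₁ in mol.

Conversion of F: F consumed = 0.375 × 428 = 160.5 mol = 1ξ₁ + 1ξ₂.
Selectivity: 2ξ₁ / (2ξ₂) = 6.44 → ξ₁ = 6.44 ξ₂.
Substitute: (1·6.44 + 1) ξ₂ = 160.5 → ξ₂ = 21.57 mol, ξ₁ = 138.9 mol.
Outlet amounts (n = n₀ + Σ ν·ξ):
  F: 428 − 1(138.9) − 1(21.57) = 267.5
  G: 0 + 2(138.9) = 277.9
  H: 0 + 2(21.57) = 43.15
  D: 0 + 2(21.57) = 43.15

ξ₁ = 139 mol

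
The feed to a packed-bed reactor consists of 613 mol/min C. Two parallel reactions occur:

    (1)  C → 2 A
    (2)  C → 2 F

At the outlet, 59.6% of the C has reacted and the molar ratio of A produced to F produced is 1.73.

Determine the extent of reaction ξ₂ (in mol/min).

Conversion of C: C consumed = 0.596 × 613 = 365.3 mol/min = 1ξ₁ + 1ξ₂.
Selectivity: 2ξ₁ / (2ξ₂) = 1.73 → ξ₁ = 1.73 ξ₂.
Substitute: (1·1.73 + 1) ξ₂ = 365.3 → ξ₂ = 133.8 mol/min, ξ₁ = 231.5 mol/min.
Outlet amounts (n = n₀ + Σ ν·ξ):
  C: 613 − 1(231.5) − 1(133.8) = 247.7
  A: 0 + 2(231.5) = 463
  F: 0 + 2(133.8) = 267.7

ξ₂ = 134 mol/min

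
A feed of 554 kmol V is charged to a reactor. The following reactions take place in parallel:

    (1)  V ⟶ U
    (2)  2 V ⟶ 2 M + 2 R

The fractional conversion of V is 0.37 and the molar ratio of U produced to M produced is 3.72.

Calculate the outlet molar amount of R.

43.4 kmol

Conversion of V: V consumed = 0.37 × 554 = 205 kmol = 1ξ₁ + 2ξ₂.
Selectivity: 1ξ₁ / (2ξ₂) = 3.72 → ξ₁ = 7.44 ξ₂.
Substitute: (1·7.44 + 2) ξ₂ = 205 → ξ₂ = 21.71 kmol, ξ₁ = 161.6 kmol.
Outlet amounts (n = n₀ + Σ ν·ξ):
  V: 554 − 1(161.6) − 2(21.71) = 349
  U: 0 + 1(161.6) = 161.6
  M: 0 + 2(21.71) = 43.43
  R: 0 + 2(21.71) = 43.43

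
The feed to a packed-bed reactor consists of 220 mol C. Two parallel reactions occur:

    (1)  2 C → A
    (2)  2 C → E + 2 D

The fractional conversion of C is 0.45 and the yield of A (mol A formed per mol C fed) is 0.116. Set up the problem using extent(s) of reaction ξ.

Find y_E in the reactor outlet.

Yield of A: 1ξ₁ / 220 = 0.116 → ξ₁ = 25.52 mol.
Conversion of C: 2ξ₁ + 2ξ₂ = 0.45 × 220 = 99 → ξ₂ = 23.98 mol.
Outlet amounts (n = n₀ + Σ ν·ξ):
  C: 220 − 2(25.52) − 2(23.98) = 121
  A: 0 + 1(25.52) = 25.52
  E: 0 + 1(23.98) = 23.98
  D: 0 + 2(23.98) = 47.96
Total out = 218.5 mol; y_E = 23.98 / 218.5 = 0.1098.

0.11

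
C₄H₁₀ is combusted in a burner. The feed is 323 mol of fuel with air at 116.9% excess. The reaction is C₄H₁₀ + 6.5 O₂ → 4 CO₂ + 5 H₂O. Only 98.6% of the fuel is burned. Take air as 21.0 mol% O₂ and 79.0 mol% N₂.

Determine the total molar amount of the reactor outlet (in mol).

22500 mol

Stoichiometric O₂ = 6.5 × 323 = 2100 mol; O₂ fed = 2100 × 2.169 = 4554 mol.
N₂ fed = 4554 × 79/21 = 17130 mol.
Fuel reacted = 0.986 × 323 → ξ = 318.5 mol.
Outlet (n = n₀ + ν ξ):
  C₄H₁₀: 323 − 1(318.5) = 4.522
  O₂: 4554 − 6.5(318.5) = 2484
  N₂: 17130 (inert)
  CO₂: 0 + 4(318.5) = 1274
  H₂O: 0 + 5(318.5) = 1592
Total out = 4.522 + 2484 + 17130 + 1274 + 1592 = 22490 mol.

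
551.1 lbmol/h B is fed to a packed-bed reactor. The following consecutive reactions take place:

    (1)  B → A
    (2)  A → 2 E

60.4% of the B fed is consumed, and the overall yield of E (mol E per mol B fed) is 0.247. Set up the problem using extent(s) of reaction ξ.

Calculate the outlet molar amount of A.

265 lbmol/h

Conversion of B: B consumed = 1ξ₁ = 0.604 × 551.1 → ξ₁ = 332.9 lbmol/h.
Yield of E: 2ξ₂ / 551.1 = 0.247 → ξ₂ = 68.06 lbmol/h.
Outlet amounts (n = n₀ + Σ ν·ξ):
  B: 551.1 − 1(332.9) = 218.2
  A: 0 + 1(332.9) − 1(68.06) = 264.8
  E: 0 + 2(68.06) = 136.1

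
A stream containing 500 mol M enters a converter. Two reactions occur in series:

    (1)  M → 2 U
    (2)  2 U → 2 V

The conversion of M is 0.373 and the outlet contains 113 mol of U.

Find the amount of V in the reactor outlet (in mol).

260 mol

Conversion of M: M consumed = 1ξ₁ = 0.373 × 500 → ξ₁ = 186.5 mol.
U balance: n_U = 0 + 2ξ₁ − 2ξ₂ = 113 → ξ₂ = (2·186.5 − 113)/2 = 130 mol.
Outlet amounts (n = n₀ + Σ ν·ξ):
  M: 500 − 1(186.5) = 313.5
  U: 0 + 2(186.5) − 2(130) = 113
  V: 0 + 2(130) = 260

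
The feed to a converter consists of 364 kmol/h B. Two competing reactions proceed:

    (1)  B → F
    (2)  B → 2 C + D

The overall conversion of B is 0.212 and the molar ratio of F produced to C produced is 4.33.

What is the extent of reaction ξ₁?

Conversion of B: B consumed = 0.212 × 364 = 77.17 kmol/h = 1ξ₁ + 1ξ₂.
Selectivity: 1ξ₁ / (2ξ₂) = 4.33 → ξ₁ = 8.66 ξ₂.
Substitute: (1·8.66 + 1) ξ₂ = 77.17 → ξ₂ = 7.988 kmol/h, ξ₁ = 69.18 kmol/h.
Outlet amounts (n = n₀ + Σ ν·ξ):
  B: 364 − 1(69.18) − 1(7.988) = 286.8
  F: 0 + 1(69.18) = 69.18
  C: 0 + 2(7.988) = 15.98
  D: 0 + 1(7.988) = 7.988

ξ₁ = 69.2 kmol/h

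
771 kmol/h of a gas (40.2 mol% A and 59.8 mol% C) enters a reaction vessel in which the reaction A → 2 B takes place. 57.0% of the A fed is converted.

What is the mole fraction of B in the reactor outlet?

0.373

A reacted = 0.57 × 309.9 = 176.7 kmol/h; ν_A = −1, so ξ = 176.7/1 = 176.7 kmol/h.
Outlet amounts (n = n₀ + ν ξ):
  A: 309.9 − 1(176.7) = 133.3
  B: 0 + 2(176.7) = 353.3
  C: 461.1 (inert)
Total out = 947.7 kmol/h; y_B = 353.3 / 947.7 = 0.3728.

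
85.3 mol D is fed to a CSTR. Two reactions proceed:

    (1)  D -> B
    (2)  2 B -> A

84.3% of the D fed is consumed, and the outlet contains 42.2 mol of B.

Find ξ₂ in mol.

ξ₂ = 14.9 mol

Conversion of D: D consumed = 1ξ₁ = 0.843 × 85.3 → ξ₁ = 71.91 mol.
B balance: n_B = 0 + 1ξ₁ − 2ξ₂ = 42.2 → ξ₂ = (1·71.91 − 42.2)/2 = 14.85 mol.
Outlet amounts (n = n₀ + Σ ν·ξ):
  D: 85.3 − 1(71.91) = 13.39
  B: 0 + 1(71.91) − 2(14.85) = 42.2
  A: 0 + 1(14.85) = 14.85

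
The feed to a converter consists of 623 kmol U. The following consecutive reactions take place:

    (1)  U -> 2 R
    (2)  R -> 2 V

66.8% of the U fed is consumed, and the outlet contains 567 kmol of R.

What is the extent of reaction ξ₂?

Conversion of U: U consumed = 1ξ₁ = 0.668 × 623 → ξ₁ = 416.2 kmol.
R balance: n_R = 0 + 2ξ₁ − 1ξ₂ = 567 → ξ₂ = (2·416.2 − 567)/1 = 265.3 kmol.
Outlet amounts (n = n₀ + Σ ν·ξ):
  U: 623 − 1(416.2) = 206.8
  R: 0 + 2(416.2) − 1(265.3) = 567
  V: 0 + 2(265.3) = 530.7

ξ₂ = 265 kmol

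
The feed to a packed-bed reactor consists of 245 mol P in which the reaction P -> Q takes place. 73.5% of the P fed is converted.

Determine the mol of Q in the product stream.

P reacted = 0.735 × 245 = 180.1 mol; ν_P = −1, so ξ = 180.1/1 = 180.1 mol.
Outlet amounts (n = n₀ + ν ξ):
  P: 245 − 1(180.1) = 64.93
  Q: 0 + 1(180.1) = 180.1

180 mol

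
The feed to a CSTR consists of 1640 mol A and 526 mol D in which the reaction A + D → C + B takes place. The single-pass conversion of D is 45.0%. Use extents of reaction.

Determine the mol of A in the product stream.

1400 mol

D reacted = 0.45 × 526 = 236.7 mol; ν_D = −1, so ξ = 236.7/1 = 236.7 mol.
Outlet amounts (n = n₀ + ν ξ):
  A: 1640 − 1(236.7) = 1403
  D: 526 − 1(236.7) = 289.3
  C: 0 + 1(236.7) = 236.7
  B: 0 + 1(236.7) = 236.7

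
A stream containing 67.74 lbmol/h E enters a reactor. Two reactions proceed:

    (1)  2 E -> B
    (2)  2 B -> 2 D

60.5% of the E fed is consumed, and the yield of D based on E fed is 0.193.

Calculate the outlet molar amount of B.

Conversion of E: E consumed = 2ξ₁ = 0.605 × 67.74 → ξ₁ = 20.49 lbmol/h.
Yield of D: 2ξ₂ / 67.74 = 0.193 → ξ₂ = 6.537 lbmol/h.
Outlet amounts (n = n₀ + Σ ν·ξ):
  E: 67.74 − 2(20.49) = 26.76
  B: 0 + 1(20.49) − 2(6.537) = 7.418
  D: 0 + 2(6.537) = 13.07

7.42 lbmol/h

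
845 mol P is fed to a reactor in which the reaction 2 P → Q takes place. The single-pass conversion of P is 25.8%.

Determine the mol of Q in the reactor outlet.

P reacted = 0.258 × 845 = 218 mol; ν_P = −2, so ξ = 218/2 = 109 mol.
Outlet amounts (n = n₀ + ν ξ):
  P: 845 − 2(109) = 627
  Q: 0 + 1(109) = 109

109 mol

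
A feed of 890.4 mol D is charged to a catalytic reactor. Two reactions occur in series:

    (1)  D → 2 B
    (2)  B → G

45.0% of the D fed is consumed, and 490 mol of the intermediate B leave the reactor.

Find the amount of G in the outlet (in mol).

311 mol

Conversion of D: D consumed = 1ξ₁ = 0.45 × 890.4 → ξ₁ = 400.7 mol.
B balance: n_B = 0 + 2ξ₁ − 1ξ₂ = 490 → ξ₂ = (2·400.7 − 490)/1 = 311.4 mol.
Outlet amounts (n = n₀ + Σ ν·ξ):
  D: 890.4 − 1(400.7) = 489.7
  B: 0 + 2(400.7) − 1(311.4) = 490
  G: 0 + 1(311.4) = 311.4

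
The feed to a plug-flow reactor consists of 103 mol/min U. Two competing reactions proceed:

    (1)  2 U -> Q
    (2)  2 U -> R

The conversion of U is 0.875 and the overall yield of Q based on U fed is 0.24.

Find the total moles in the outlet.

Yield of Q: 1ξ₁ / 103 = 0.24 → ξ₁ = 24.72 mol/min.
Conversion of U: 2ξ₁ + 2ξ₂ = 0.875 × 103 = 90.12 → ξ₂ = 20.34 mol/min.
Outlet amounts (n = n₀ + Σ ν·ξ):
  U: 103 − 2(24.72) − 2(20.34) = 12.88
  Q: 0 + 1(24.72) = 24.72
  R: 0 + 1(20.34) = 20.34
Total out = 12.88 + 24.72 + 20.34 = 57.94 mol/min.

57.9 mol/min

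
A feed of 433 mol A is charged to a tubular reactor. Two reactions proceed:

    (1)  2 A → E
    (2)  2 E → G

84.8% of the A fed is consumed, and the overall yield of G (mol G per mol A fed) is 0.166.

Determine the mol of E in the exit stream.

39.8 mol

Conversion of A: A consumed = 2ξ₁ = 0.848 × 433 → ξ₁ = 183.6 mol.
Yield of G: 1ξ₂ / 433 = 0.166 → ξ₂ = 71.88 mol.
Outlet amounts (n = n₀ + Σ ν·ξ):
  A: 433 − 2(183.6) = 65.82
  E: 0 + 1(183.6) − 2(71.88) = 39.84
  G: 0 + 1(71.88) = 71.88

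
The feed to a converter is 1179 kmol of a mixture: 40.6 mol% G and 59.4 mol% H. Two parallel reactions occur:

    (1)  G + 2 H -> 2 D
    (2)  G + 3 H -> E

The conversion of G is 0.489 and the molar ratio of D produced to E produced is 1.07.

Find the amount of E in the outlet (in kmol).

152 kmol

Conversion of G: G consumed = 0.489 × 478.7 = 234.1 kmol = 1ξ₁ + 1ξ₂.
Selectivity: 2ξ₁ / (1ξ₂) = 1.07 → ξ₁ = 0.535 ξ₂.
Substitute: (1·0.535 + 1) ξ₂ = 234.1 → ξ₂ = 152.5 kmol, ξ₁ = 81.58 kmol.
Outlet amounts (n = n₀ + Σ ν·ξ):
  G: 478.7 − 1(81.58) − 1(152.5) = 244.6
  H: 700.3 − 2(81.58) − 3(152.5) = 79.69
  D: 0 + 2(81.58) = 163.2
  E: 0 + 1(152.5) = 152.5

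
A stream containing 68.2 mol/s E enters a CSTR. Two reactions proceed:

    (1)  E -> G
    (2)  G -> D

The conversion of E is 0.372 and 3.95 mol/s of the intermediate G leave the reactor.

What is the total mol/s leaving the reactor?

68.2 mol/s

Conversion of E: E consumed = 1ξ₁ = 0.372 × 68.2 → ξ₁ = 25.37 mol/s.
G balance: n_G = 0 + 1ξ₁ − 1ξ₂ = 3.95 → ξ₂ = (1·25.37 − 3.95)/1 = 21.42 mol/s.
Outlet amounts (n = n₀ + Σ ν·ξ):
  E: 68.2 − 1(25.37) = 42.83
  G: 0 + 1(25.37) − 1(21.42) = 3.95
  D: 0 + 1(21.42) = 21.42
Total out = 42.83 + 3.95 + 21.42 = 68.2 mol/s.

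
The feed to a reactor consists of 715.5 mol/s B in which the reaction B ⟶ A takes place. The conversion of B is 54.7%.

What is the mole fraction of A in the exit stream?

0.547

B reacted = 0.547 × 715.5 = 391.4 mol/s; ν_B = −1, so ξ = 391.4/1 = 391.4 mol/s.
Outlet amounts (n = n₀ + ν ξ):
  B: 715.5 − 1(391.4) = 324.1
  A: 0 + 1(391.4) = 391.4
Total out = 715.5 mol/s; y_A = 391.4 / 715.5 = 0.547.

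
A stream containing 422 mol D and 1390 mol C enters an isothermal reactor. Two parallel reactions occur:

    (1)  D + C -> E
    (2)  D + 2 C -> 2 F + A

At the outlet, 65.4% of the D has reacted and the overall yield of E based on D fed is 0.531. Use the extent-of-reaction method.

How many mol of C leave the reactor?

Yield of E: 1ξ₁ / 422 = 0.531 → ξ₁ = 224.1 mol.
Conversion of D: 1ξ₁ + 1ξ₂ = 0.654 × 422 = 276 → ξ₂ = 51.91 mol.
Outlet amounts (n = n₀ + Σ ν·ξ):
  D: 422 − 1(224.1) − 1(51.91) = 146
  C: 1390 − 1(224.1) − 2(51.91) = 1062
  E: 0 + 1(224.1) = 224.1
  F: 0 + 2(51.91) = 103.8
  A: 0 + 1(51.91) = 51.91

1060 mol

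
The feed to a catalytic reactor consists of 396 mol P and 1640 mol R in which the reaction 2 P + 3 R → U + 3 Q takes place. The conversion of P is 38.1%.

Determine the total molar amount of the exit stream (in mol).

1960 mol

P reacted = 0.381 × 396 = 150.9 mol; ν_P = −2, so ξ = 150.9/2 = 75.44 mol.
Outlet amounts (n = n₀ + ν ξ):
  P: 396 − 2(75.44) = 245.1
  R: 1640 − 3(75.44) = 1414
  U: 0 + 1(75.44) = 75.44
  Q: 0 + 3(75.44) = 226.3
Total out = 245.1 + 1414 + 75.44 + 226.3 = 1961 mol.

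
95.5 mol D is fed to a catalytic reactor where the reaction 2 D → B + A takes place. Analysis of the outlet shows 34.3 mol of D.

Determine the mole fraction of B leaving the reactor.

For D: n = n₀ − 2ξ → 34.3 = 95.5 − 2ξ, giving ξ = 30.6 mol.
Outlet amounts (n = n₀ + ν ξ):
  D: 95.5 − 2(30.6) = 34.3
  B: 0 + 1(30.6) = 30.6
  A: 0 + 1(30.6) = 30.6
Total out = 95.5 mol; y_B = 30.6 / 95.5 = 0.3204.

0.32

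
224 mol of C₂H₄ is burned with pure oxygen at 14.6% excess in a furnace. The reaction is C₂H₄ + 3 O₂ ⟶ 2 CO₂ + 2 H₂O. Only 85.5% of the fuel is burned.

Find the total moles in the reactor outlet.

994 mol

Stoichiometric O₂ = 3 × 224 = 672 mol; O₂ fed = 672 × 1.146 = 770.1 mol.
Fuel reacted = 0.855 × 224 → ξ = 191.5 mol.
Outlet (n = n₀ + ν ξ):
  C₂H₄: 224 − 1(191.5) = 32.48
  O₂: 770.1 − 3(191.5) = 195.6
  CO₂: 0 + 2(191.5) = 383
  H₂O: 0 + 2(191.5) = 383
Total out = 32.48 + 195.6 + 383 + 383 = 994.1 mol.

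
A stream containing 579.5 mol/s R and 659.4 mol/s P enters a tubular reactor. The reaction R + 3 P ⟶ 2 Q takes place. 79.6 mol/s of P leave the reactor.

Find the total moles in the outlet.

For P: n = n₀ − 3ξ → 79.6 = 659.4 − 3ξ, giving ξ = 193.3 mol/s.
Outlet amounts (n = n₀ + ν ξ):
  R: 579.5 − 1(193.3) = 386.2
  P: 659.4 − 3(193.3) = 79.6
  Q: 0 + 2(193.3) = 386.5
Total out = 386.2 + 79.6 + 386.5 = 852.4 mol/s.

852 mol/s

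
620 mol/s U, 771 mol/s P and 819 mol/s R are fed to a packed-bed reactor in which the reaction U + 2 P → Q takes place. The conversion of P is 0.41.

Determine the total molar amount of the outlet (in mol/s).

P reacted = 0.41 × 771 = 316.1 mol/s; ν_P = −2, so ξ = 316.1/2 = 158.1 mol/s.
Outlet amounts (n = n₀ + ν ξ):
  U: 620 − 1(158.1) = 461.9
  P: 771 − 2(158.1) = 454.9
  Q: 0 + 1(158.1) = 158.1
  R: 819 (inert)
Total out = 461.9 + 454.9 + 158.1 + 819 = 1894 mol/s.

1890 mol/s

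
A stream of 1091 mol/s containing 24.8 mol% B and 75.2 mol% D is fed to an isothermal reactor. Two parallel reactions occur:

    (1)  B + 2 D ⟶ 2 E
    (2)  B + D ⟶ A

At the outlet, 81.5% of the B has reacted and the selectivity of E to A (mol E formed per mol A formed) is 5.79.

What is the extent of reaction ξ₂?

Conversion of B: B consumed = 0.815 × 270.6 = 220.5 mol/s = 1ξ₁ + 1ξ₂.
Selectivity: 2ξ₁ / (1ξ₂) = 5.79 → ξ₁ = 2.895 ξ₂.
Substitute: (1·2.895 + 1) ξ₂ = 220.5 → ξ₂ = 56.61 mol/s, ξ₁ = 163.9 mol/s.
Outlet amounts (n = n₀ + Σ ν·ξ):
  B: 270.6 − 1(163.9) − 1(56.61) = 50.06
  D: 820.4 − 2(163.9) − 1(56.61) = 436
  E: 0 + 2(163.9) = 327.8
  A: 0 + 1(56.61) = 56.61

ξ₂ = 56.6 mol/s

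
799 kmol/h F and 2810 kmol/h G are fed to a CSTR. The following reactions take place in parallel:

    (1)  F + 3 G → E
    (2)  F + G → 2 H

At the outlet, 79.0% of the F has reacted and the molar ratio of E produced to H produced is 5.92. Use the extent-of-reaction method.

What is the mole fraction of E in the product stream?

Conversion of F: F consumed = 0.79 × 799 = 631.2 kmol/h = 1ξ₁ + 1ξ₂.
Selectivity: 1ξ₁ / (2ξ₂) = 5.92 → ξ₁ = 11.84 ξ₂.
Substitute: (1·11.84 + 1) ξ₂ = 631.2 → ξ₂ = 49.16 kmol/h, ξ₁ = 582.1 kmol/h.
Outlet amounts (n = n₀ + Σ ν·ξ):
  F: 799 − 1(582.1) − 1(49.16) = 167.8
  G: 2810 − 3(582.1) − 1(49.16) = 1015
  E: 0 + 1(582.1) = 582.1
  H: 0 + 2(49.16) = 98.32
Total out = 1863 kmol/h; y_E = 582.1 / 1863 = 0.3125.

0.312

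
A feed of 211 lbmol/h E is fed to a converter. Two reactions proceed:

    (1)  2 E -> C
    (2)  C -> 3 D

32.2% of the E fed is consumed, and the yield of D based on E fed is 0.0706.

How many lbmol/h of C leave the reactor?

29 lbmol/h

Conversion of E: E consumed = 2ξ₁ = 0.322 × 211 → ξ₁ = 33.97 lbmol/h.
Yield of D: 3ξ₂ / 211 = 0.0706 → ξ₂ = 4.966 lbmol/h.
Outlet amounts (n = n₀ + Σ ν·ξ):
  E: 211 − 2(33.97) = 143.1
  C: 0 + 1(33.97) − 1(4.966) = 29.01
  D: 0 + 3(4.966) = 14.9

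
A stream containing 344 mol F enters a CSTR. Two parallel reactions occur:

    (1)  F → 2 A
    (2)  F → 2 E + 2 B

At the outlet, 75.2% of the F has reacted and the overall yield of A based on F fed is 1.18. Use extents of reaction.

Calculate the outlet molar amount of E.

Yield of A: 2ξ₁ / 344 = 1.18 → ξ₁ = 203 mol.
Conversion of F: 1ξ₁ + 1ξ₂ = 0.752 × 344 = 258.7 → ξ₂ = 55.73 mol.
Outlet amounts (n = n₀ + Σ ν·ξ):
  F: 344 − 1(203) − 1(55.73) = 85.31
  A: 0 + 2(203) = 405.9
  E: 0 + 2(55.73) = 111.5
  B: 0 + 2(55.73) = 111.5

111 mol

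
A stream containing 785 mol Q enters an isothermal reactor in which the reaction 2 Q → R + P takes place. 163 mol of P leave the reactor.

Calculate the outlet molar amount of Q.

For P: n = n₀ + 1ξ → 163 = 0 + 1ξ, giving ξ = 163 mol.
Outlet amounts (n = n₀ + ν ξ):
  Q: 785 − 2(163) = 459
  R: 0 + 1(163) = 163
  P: 0 + 1(163) = 163

459 mol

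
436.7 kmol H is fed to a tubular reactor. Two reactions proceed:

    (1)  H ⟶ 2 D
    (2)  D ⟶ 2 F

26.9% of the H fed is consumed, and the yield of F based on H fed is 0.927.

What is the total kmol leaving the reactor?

757 kmol

Conversion of H: H consumed = 1ξ₁ = 0.269 × 436.7 → ξ₁ = 117.5 kmol.
Yield of F: 2ξ₂ / 436.7 = 0.927 → ξ₂ = 202.4 kmol.
Outlet amounts (n = n₀ + Σ ν·ξ):
  H: 436.7 − 1(117.5) = 319.2
  D: 0 + 2(117.5) − 1(202.4) = 32.53
  F: 0 + 2(202.4) = 404.8
Total out = 319.2 + 32.53 + 404.8 = 756.6 kmol.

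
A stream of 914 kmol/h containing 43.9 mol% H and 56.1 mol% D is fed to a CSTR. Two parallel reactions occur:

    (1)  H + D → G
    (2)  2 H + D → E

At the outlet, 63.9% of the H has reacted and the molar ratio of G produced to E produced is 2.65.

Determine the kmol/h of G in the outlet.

146 kmol/h

Conversion of H: H consumed = 0.639 × 401.2 = 256.4 kmol/h = 1ξ₁ + 2ξ₂.
Selectivity: 1ξ₁ / (1ξ₂) = 2.65 → ξ₁ = 2.65 ξ₂.
Substitute: (1·2.65 + 2) ξ₂ = 256.4 → ξ₂ = 55.14 kmol/h, ξ₁ = 146.1 kmol/h.
Outlet amounts (n = n₀ + Σ ν·ξ):
  H: 401.2 − 1(146.1) − 2(55.14) = 144.8
  D: 512.8 − 1(146.1) − 1(55.14) = 311.5
  G: 0 + 1(146.1) = 146.1
  E: 0 + 1(55.14) = 55.14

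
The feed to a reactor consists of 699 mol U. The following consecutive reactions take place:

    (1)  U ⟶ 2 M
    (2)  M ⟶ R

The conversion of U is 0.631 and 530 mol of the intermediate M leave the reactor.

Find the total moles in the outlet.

1140 mol

Conversion of U: U consumed = 1ξ₁ = 0.631 × 699 → ξ₁ = 441.1 mol.
M balance: n_M = 0 + 2ξ₁ − 1ξ₂ = 530 → ξ₂ = (2·441.1 − 530)/1 = 352.1 mol.
Outlet amounts (n = n₀ + Σ ν·ξ):
  U: 699 − 1(441.1) = 257.9
  M: 0 + 2(441.1) − 1(352.1) = 530
  R: 0 + 1(352.1) = 352.1
Total out = 257.9 + 530 + 352.1 = 1140 mol.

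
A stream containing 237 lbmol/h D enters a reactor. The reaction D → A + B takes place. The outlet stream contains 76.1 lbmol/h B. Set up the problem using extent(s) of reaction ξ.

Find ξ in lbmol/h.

ξ = 76.1 lbmol/h

For B: n = n₀ + 1ξ → 76.1 = 0 + 1ξ, giving ξ = 76.1 lbmol/h.
Outlet amounts (n = n₀ + ν ξ):
  D: 237 − 1(76.1) = 160.9
  A: 0 + 1(76.1) = 76.1
  B: 0 + 1(76.1) = 76.1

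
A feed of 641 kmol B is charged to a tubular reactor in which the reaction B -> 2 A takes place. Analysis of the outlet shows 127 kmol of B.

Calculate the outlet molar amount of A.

1030 kmol

For B: n = n₀ − 1ξ → 127 = 641 − 1ξ, giving ξ = 514 kmol.
Outlet amounts (n = n₀ + ν ξ):
  B: 641 − 1(514) = 127
  A: 0 + 2(514) = 1028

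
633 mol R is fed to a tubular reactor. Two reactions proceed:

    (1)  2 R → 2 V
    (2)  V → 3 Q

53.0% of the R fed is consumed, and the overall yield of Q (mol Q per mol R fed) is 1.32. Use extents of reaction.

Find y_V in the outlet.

0.0479

Conversion of R: R consumed = 2ξ₁ = 0.53 × 633 → ξ₁ = 167.7 mol.
Yield of Q: 3ξ₂ / 633 = 1.32 → ξ₂ = 278.5 mol.
Outlet amounts (n = n₀ + Σ ν·ξ):
  R: 633 − 2(167.7) = 297.5
  V: 0 + 2(167.7) − 1(278.5) = 56.97
  Q: 0 + 3(278.5) = 835.6
Total out = 1190 mol; y_V = 56.97 / 1190 = 0.04787.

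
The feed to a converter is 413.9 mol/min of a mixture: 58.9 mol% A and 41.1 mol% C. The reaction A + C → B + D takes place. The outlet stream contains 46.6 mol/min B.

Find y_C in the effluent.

0.298

For B: n = n₀ + 1ξ → 46.6 = 0 + 1ξ, giving ξ = 46.6 mol/min.
Outlet amounts (n = n₀ + ν ξ):
  A: 243.8 − 1(46.6) = 197.2
  C: 170.1 − 1(46.6) = 123.5
  B: 0 + 1(46.6) = 46.6
  D: 0 + 1(46.6) = 46.6
Total out = 413.9 mol/min; y_C = 123.5 / 413.9 = 0.2984.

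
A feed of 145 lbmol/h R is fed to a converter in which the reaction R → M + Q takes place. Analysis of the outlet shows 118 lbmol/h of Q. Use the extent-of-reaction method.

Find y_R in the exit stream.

For Q: n = n₀ + 1ξ → 118 = 0 + 1ξ, giving ξ = 118 lbmol/h.
Outlet amounts (n = n₀ + ν ξ):
  R: 145 − 1(118) = 27
  M: 0 + 1(118) = 118
  Q: 0 + 1(118) = 118
Total out = 263 lbmol/h; y_R = 27 / 263 = 0.1027.

0.103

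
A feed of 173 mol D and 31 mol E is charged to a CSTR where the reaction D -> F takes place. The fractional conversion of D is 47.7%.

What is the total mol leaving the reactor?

204 mol

D reacted = 0.477 × 173 = 82.52 mol; ν_D = −1, so ξ = 82.52/1 = 82.52 mol.
Outlet amounts (n = n₀ + ν ξ):
  D: 173 − 1(82.52) = 90.48
  F: 0 + 1(82.52) = 82.52
  E: 31 (inert)
Total out = 90.48 + 82.52 + 31 = 204 mol.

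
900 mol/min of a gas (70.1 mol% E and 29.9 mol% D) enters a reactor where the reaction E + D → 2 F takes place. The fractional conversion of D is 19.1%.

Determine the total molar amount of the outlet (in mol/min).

900 mol/min

D reacted = 0.191 × 269.1 = 51.4 mol/min; ν_D = −1, so ξ = 51.4/1 = 51.4 mol/min.
Outlet amounts (n = n₀ + ν ξ):
  E: 630.9 − 1(51.4) = 579.5
  D: 269.1 − 1(51.4) = 217.7
  F: 0 + 2(51.4) = 102.8
Total out = 579.5 + 217.7 + 102.8 = 900 mol/min.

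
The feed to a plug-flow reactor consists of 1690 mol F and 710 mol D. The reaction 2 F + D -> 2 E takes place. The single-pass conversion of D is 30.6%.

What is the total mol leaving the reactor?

D reacted = 0.306 × 710 = 217.3 mol; ν_D = −1, so ξ = 217.3/1 = 217.3 mol.
Outlet amounts (n = n₀ + ν ξ):
  F: 1690 − 2(217.3) = 1255
  D: 710 − 1(217.3) = 492.7
  E: 0 + 2(217.3) = 434.5
Total out = 1255 + 492.7 + 434.5 = 2183 mol.

2180 mol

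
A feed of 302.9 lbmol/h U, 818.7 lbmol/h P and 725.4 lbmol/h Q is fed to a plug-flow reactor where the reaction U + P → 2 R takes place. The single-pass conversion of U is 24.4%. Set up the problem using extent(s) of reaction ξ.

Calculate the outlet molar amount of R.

U reacted = 0.244 × 302.9 = 73.91 lbmol/h; ν_U = −1, so ξ = 73.91/1 = 73.91 lbmol/h.
Outlet amounts (n = n₀ + ν ξ):
  U: 302.9 − 1(73.91) = 229
  P: 818.7 − 1(73.91) = 744.8
  R: 0 + 2(73.91) = 147.8
  Q: 725.4 (inert)

148 lbmol/h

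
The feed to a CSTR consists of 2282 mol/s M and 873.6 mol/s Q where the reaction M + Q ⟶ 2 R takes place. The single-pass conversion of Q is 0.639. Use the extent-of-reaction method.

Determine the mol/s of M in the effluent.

1720 mol/s

Q reacted = 0.639 × 873.6 = 558.2 mol/s; ν_Q = −1, so ξ = 558.2/1 = 558.2 mol/s.
Outlet amounts (n = n₀ + ν ξ):
  M: 2282 − 1(558.2) = 1724
  Q: 873.6 − 1(558.2) = 315.4
  R: 0 + 2(558.2) = 1116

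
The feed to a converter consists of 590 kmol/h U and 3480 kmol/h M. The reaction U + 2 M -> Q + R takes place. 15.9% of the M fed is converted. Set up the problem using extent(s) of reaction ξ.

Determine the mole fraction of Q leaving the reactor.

M reacted = 0.159 × 3480 = 553.3 kmol/h; ν_M = −2, so ξ = 553.3/2 = 276.7 kmol/h.
Outlet amounts (n = n₀ + ν ξ):
  U: 590 − 1(276.7) = 313.3
  M: 3480 − 2(276.7) = 2927
  Q: 0 + 1(276.7) = 276.7
  R: 0 + 1(276.7) = 276.7
Total out = 3793 kmol/h; y_Q = 276.7 / 3793 = 0.07293.

0.0729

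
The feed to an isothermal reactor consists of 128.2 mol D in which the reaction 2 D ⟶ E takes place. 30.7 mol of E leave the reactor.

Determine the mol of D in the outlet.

For E: n = n₀ + 1ξ → 30.7 = 0 + 1ξ, giving ξ = 30.7 mol.
Outlet amounts (n = n₀ + ν ξ):
  D: 128.2 − 2(30.7) = 66.8
  E: 0 + 1(30.7) = 30.7

66.8 mol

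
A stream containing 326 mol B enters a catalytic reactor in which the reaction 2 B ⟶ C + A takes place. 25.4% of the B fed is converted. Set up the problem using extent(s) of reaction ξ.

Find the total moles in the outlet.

326 mol

B reacted = 0.254 × 326 = 82.8 mol; ν_B = −2, so ξ = 82.8/2 = 41.4 mol.
Outlet amounts (n = n₀ + ν ξ):
  B: 326 − 2(41.4) = 243.2
  C: 0 + 1(41.4) = 41.4
  A: 0 + 1(41.4) = 41.4
Total out = 243.2 + 41.4 + 41.4 = 326 mol.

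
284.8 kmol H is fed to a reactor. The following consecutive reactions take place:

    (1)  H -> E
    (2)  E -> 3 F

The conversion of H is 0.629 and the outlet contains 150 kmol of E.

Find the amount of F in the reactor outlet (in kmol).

87.4 kmol

Conversion of H: H consumed = 1ξ₁ = 0.629 × 284.8 → ξ₁ = 179.1 kmol.
E balance: n_E = 0 + 1ξ₁ − 1ξ₂ = 150 → ξ₂ = (1·179.1 − 150)/1 = 29.14 kmol.
Outlet amounts (n = n₀ + Σ ν·ξ):
  H: 284.8 − 1(179.1) = 105.7
  E: 0 + 1(179.1) − 1(29.14) = 150
  F: 0 + 3(29.14) = 87.42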